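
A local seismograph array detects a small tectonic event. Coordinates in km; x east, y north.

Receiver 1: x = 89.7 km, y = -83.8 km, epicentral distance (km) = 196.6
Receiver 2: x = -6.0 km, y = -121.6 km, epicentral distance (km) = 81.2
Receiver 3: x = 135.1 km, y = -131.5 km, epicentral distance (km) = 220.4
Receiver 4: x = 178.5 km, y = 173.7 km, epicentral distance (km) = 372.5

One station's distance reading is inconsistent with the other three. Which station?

Receiver 1

Solve using three stations at a time. Using Receiver 2, Receiver 3, Receiver 4 (subtract circle equations pairwise → linear system) gives (x, y) ≈ (-81.8, -92.7).
Distances from that point to each station vs reported:
  Receiver 1: calculated 171.8 vs reported 196.6 → residual 24.8 km
  Receiver 2: calculated 81.2 vs reported 81.2 → residual 0.0 km
  Receiver 3: calculated 220.4 vs reported 220.4 → residual 0.0 km
  Receiver 4: calculated 372.5 vs reported 372.5 → residual 0.0 km
Receiver 2, Receiver 3, Receiver 4 are mutually consistent (residuals ≈ 0); Receiver 1 is off by 24.8 km.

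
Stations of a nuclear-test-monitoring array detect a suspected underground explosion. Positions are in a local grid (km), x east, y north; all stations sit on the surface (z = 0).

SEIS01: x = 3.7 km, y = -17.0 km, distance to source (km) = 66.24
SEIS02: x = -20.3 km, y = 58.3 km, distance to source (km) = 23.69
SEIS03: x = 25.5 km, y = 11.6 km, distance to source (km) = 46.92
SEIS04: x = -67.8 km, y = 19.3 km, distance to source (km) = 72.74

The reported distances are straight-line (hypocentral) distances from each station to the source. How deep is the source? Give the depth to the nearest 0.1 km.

10.9 km

Each station gives a sphere (x−x_i)² + (y−y_i)² + z² = d_i² (stations at z=0).
Subtracting the SEIS01 sphere from SEIS02 and SEIS03: z² cancels, leaving linear equations in x and y:
-48.0 x + 150.6 y = 7334.81
43.6 x + 57.2 y = 2668.37
Solving: x ≈ -1.900, y ≈ 48.098 km (keep extra digits for the depth step; rounded: -1.9, 48.1).
Then from the SEIS01 sphere: z² = 66.24² − (x − 3.7)² − (y + 17.0)² with x = -1.900, y = 48.098, so z ≈ 10.892 ≈ 10.9 km.
Check against SEIS04 (with the unrounded solution): distance 72.74 ≈ 72.74 km. ✓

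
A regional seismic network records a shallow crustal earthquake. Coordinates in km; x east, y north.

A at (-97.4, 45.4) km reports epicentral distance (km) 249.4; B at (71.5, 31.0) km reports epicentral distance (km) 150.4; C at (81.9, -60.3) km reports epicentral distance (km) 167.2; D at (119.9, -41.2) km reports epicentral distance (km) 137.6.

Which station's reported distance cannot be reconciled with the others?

B

Solve using three stations at a time. Using A, C, D (subtract circle equations pairwise → linear system) gives (x, y) ≈ (147.2, 93.4).
Distances from that point to each station vs reported:
  A: calculated 249.2 vs reported 249.4 → residual 0.2 km
  B: calculated 98.1 vs reported 150.4 → residual 52.3 km
  C: calculated 167.0 vs reported 167.2 → residual 0.2 km
  D: calculated 137.3 vs reported 137.6 → residual 0.3 km
A, C, D are mutually consistent (residuals ≈ 0); B is off by 52.3 km.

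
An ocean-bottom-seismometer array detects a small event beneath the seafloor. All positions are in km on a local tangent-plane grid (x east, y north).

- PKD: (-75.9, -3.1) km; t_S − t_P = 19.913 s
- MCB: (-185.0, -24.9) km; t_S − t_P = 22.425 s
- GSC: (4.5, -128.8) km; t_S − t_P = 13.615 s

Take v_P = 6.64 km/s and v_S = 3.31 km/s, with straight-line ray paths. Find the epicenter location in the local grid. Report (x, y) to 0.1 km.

Distance from S−P lag: d = Δt · v_P v_S / (v_P − v_S) = Δt · (6.64·3.31)/(6.64−3.31) ≈ 6.6001·Δt.
So d_PKD = 131.43, d_MCB = 148.01, d_GSC = 89.86 km.
Circle about each station: (x + 75.9)² + (y + 3.1)² = 131.43²; (x + 185.0)² + (y + 24.9)² = 148.01²; (x − 4.5)² + (y + 128.8)² = 89.86².
Subtracting pairs of circle equations eliminates x²+y² and gives linear equations (the radical axes):
-218.2 x − 43.6 y = 24441.47
160.8 x − 251.4 y = 20038.30
Solving the 2×2 system: x ≈ -85.2, y ≈ -134.2 km.
Check against PKD (with the unrounded x, y): √((x + 75.9)²+(y + 3.1)²) = 131.43 ≈ 131.43 km. ✓

(-85.2, -134.2)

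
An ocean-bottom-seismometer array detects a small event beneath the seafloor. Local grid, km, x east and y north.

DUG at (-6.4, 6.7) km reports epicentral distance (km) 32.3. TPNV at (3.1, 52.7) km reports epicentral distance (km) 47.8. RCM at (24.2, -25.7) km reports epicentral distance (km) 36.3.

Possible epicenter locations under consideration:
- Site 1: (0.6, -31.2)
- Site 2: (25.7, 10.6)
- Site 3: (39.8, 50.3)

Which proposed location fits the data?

For each candidate, compare |candidate − station| to the reported distance:
Site 1: residuals DUG 6.2, TPNV 36.1, RCM 12.1 → max 36.1 km
Site 2: residuals DUG 0.0, TPNV 0.0, RCM 0.0 → max 0.0 km
Site 3: residuals DUG 31.2, TPNV 11.0, RCM 41.3 → max 41.3 km
Only Site 2 has all residuals ≈ 0.

Site 2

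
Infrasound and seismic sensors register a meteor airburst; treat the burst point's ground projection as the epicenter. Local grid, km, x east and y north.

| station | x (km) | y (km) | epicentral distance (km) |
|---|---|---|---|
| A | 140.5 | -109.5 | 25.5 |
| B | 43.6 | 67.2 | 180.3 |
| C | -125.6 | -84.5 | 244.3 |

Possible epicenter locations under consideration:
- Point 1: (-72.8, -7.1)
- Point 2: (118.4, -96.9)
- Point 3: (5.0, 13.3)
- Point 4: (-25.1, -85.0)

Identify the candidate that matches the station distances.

Point 2

For each candidate, compare |candidate − station| to the reported distance:
Point 1: residuals A 211.1, B 42.2, C 150.6 → max 211.1 km
Point 2: residuals A 0.1, B 0.0, C 0.0 → max 0.1 km
Point 3: residuals A 157.4, B 114.0, C 81.1 → max 157.4 km
Point 4: residuals A 141.9, B 13.3, C 143.8 → max 143.8 km
Only Point 2 has all residuals ≈ 0.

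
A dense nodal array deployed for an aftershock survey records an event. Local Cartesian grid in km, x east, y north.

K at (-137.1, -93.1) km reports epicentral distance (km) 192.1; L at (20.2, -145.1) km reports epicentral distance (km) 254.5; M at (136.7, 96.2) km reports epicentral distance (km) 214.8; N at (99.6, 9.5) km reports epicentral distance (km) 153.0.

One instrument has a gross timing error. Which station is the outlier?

N

Solve using three stations at a time. Using K, L, M (subtract circle equations pairwise → linear system) gives (x, y) ≈ (-78.0, 89.7).
Distances from that point to each station vs reported:
  K: calculated 192.1 vs reported 192.1 → residual 0.0 km
  L: calculated 254.5 vs reported 254.5 → residual 0.0 km
  M: calculated 214.8 vs reported 214.8 → residual 0.0 km
  N: calculated 194.9 vs reported 153.0 → residual 41.9 km
K, L, M are mutually consistent (residuals ≈ 0); N is off by 41.9 km.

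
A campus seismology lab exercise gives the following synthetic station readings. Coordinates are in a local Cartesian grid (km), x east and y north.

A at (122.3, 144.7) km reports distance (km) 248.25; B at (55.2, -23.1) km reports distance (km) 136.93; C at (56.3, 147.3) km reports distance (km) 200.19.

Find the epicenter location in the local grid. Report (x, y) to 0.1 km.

(-79.7, 0.4)

Circle about each station: (x − 122.3)² + (y − 144.7)² = 248.25²; (x − 55.2)² + (y + 23.1)² = 136.93²; (x − 56.3)² + (y − 147.3)² = 200.19².
Subtracting the A equation from the B and C equations removes the quadratic terms:
-134.2 x − 335.6 y = 10563.51
-132.0 x + 5.2 y = 10523.63
Solving the 2×2 system: x ≈ -79.7, y ≈ 0.4 km.
Check against A (with the unrounded x, y): √((x − 122.3)²+(y − 144.7)²) = 248.26 ≈ 248.25 km. ✓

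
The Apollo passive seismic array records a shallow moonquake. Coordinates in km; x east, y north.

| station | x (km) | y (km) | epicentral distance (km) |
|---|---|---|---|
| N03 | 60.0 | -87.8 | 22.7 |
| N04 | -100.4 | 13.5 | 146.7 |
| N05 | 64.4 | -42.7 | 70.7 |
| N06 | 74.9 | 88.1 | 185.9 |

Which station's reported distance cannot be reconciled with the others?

Solve using three stations at a time. Using N04, N05, N06 (subtract circle equations pairwise → linear system) gives (x, y) ≈ (8.0, -85.3).
Distances from that point to each station vs reported:
  N03: calculated 52.1 vs reported 22.7 → residual 29.4 km
  N04: calculated 146.7 vs reported 146.7 → residual 0.0 km
  N05: calculated 70.7 vs reported 70.7 → residual 0.0 km
  N06: calculated 185.9 vs reported 185.9 → residual 0.0 km
N04, N05, N06 are mutually consistent (residuals ≈ 0); N03 is off by 29.4 km.

N03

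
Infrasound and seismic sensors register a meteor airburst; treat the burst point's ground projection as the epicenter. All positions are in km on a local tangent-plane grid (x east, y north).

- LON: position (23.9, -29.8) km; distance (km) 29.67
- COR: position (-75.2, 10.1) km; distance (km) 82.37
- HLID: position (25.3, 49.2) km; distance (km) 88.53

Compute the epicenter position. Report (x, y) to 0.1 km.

Circle about each station: (x − 23.9)² + (y + 29.8)² = 29.67²; (x + 75.2)² + (y − 10.1)² = 82.37²; (x − 25.3)² + (y − 49.2)² = 88.53².
Subtracting the LON equation from the COR and HLID equations removes the quadratic terms:
-198.2 x + 79.8 y = -1606.71
2.8 x + 158.0 y = -5355.77
Solving the 2×2 system: x ≈ -5.5, y ≈ -33.8 km.

-5.5 km east, -33.8 km north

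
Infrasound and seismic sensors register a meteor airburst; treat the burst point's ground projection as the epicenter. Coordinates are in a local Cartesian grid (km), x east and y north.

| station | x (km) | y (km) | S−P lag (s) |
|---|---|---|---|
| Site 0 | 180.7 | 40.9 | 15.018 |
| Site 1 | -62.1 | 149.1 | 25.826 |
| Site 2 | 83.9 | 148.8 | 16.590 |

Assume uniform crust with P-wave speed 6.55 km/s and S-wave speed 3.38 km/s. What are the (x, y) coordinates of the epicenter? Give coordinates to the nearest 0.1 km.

Distance from S−P lag: d = Δt · v_P v_S / (v_P − v_S) = Δt · (6.55·3.38)/(6.55−3.38) ≈ 6.9839·Δt.
So d_Site 0 = 104.88, d_Site 1 = 180.37, d_Site 2 = 115.86 km.
Circle about each station: (x − 180.7)² + (y − 40.9)² = 104.88²; (x + 62.1)² + (y − 149.1)² = 180.37²; (x − 83.9)² + (y − 148.8)² = 115.86².
Subtracting the Site 0 equation from the Site 1 and Site 2 equations removes the quadratic terms:
-485.6 x + 216.4 y = -29771.60
-193.6 x + 215.8 y = -7568.38
Solving the 2×2 system: x ≈ 76.1, y ≈ 33.2 km.
Check against Site 0 (with the unrounded x, y): √((x − 180.7)²+(y − 40.9)²) = 104.88 ≈ 104.88 km. ✓

x ≈ 76.1 km, y ≈ 33.2 km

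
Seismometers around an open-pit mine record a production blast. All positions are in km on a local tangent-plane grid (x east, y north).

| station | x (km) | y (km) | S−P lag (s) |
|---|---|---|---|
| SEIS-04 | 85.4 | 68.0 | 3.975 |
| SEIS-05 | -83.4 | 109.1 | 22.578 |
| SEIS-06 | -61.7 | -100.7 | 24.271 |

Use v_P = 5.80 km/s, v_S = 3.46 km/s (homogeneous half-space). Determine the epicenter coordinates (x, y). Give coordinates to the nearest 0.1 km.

Distance from S−P lag: d = Δt · v_P v_S / (v_P − v_S) = Δt · (5.80·3.46)/(5.80−3.46) ≈ 8.5761·Δt.
So d_SEIS-04 = 34.09, d_SEIS-05 = 193.63, d_SEIS-06 = 208.15 km.
Circle about each station: (x − 85.4)² + (y − 68.0)² = 34.09²; (x + 83.4)² + (y − 109.1)² = 193.63²; (x + 61.7)² + (y + 100.7)² = 208.15².
Subtracting the SEIS-04 equation from the SEIS-05 and SEIS-06 equations removes the quadratic terms:
-337.6 x + 82.2 y = -29389.24
-294.2 x − 337.4 y = -40134.07
Solving the 2×2 system: x ≈ 95.7, y ≈ 35.5 km.

(95.7, 35.5)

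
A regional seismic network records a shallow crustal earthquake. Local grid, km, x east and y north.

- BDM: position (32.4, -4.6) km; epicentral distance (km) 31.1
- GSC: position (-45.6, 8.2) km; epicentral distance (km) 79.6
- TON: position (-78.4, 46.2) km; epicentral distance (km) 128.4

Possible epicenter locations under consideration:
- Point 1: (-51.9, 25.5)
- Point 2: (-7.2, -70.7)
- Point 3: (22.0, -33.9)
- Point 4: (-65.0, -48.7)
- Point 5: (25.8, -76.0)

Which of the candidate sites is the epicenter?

Point 3

For each candidate, compare |candidate − station| to the reported distance:
Point 1: residuals BDM 58.4, GSC 61.2, TON 94.8 → max 94.8 km
Point 2: residuals BDM 46.0, GSC 8.1, TON 8.5 → max 46.0 km
Point 3: residuals BDM 0.0, GSC 0.0, TON 0.0 → max 0.0 km
Point 4: residuals BDM 75.8, GSC 19.5, TON 32.6 → max 75.8 km
Point 5: residuals BDM 40.6, GSC 30.8, TON 32.2 → max 40.6 km
Only Point 3 has all residuals ≈ 0.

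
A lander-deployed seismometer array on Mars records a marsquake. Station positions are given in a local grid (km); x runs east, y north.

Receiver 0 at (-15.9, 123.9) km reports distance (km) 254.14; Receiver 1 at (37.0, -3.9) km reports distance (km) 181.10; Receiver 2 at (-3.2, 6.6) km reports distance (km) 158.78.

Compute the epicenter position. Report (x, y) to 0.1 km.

Circle about each station: (x + 15.9)² + (y − 123.9)² = 254.14²; (x − 37.0)² + (y + 3.9)² = 181.10²; (x + 3.2)² + (y − 6.6)² = 158.78².
Subtracting the Receiver 0 equation from the Receiver 1 and Receiver 2 equations removes the quadratic terms:
105.8 x − 255.6 y = 17570.12
25.4 x − 234.6 y = 23825.83
Solving the 2×2 system: x ≈ -107.4, y ≈ -113.2 km.

-107.4 km east, -113.2 km north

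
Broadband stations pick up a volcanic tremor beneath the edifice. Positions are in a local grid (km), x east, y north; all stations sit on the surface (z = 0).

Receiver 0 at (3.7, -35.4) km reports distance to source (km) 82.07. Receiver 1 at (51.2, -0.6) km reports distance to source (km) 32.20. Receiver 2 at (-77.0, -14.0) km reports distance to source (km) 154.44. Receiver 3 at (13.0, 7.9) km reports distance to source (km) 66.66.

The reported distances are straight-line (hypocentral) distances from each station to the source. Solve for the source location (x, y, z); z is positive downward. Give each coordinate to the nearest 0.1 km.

Each station gives a sphere (x−x_i)² + (y−y_i)² + z² = d_i² (stations at z=0).
Subtracting the Receiver 0 sphere from Receiver 1 and Receiver 2: z² cancels, leaving linear equations in x and y:
95.0 x + 69.6 y = 7053.59
-161.4 x + 42.8 y = -12258.08
Solving: x ≈ 75.497, y ≈ -1.704 km (keep extra digits for the depth step; rounded: 75.5, -1.7).
Then from the Receiver 0 sphere: z² = 82.07² − (x − 3.7)² − (y + 35.4)² with x = 75.497, y = -1.704, so z ≈ 21.101 ≈ 21.1 km.
Check against Receiver 3 (with the unrounded solution): distance 66.66 ≈ 66.66 km. ✓

(75.5, -1.7, 21.1)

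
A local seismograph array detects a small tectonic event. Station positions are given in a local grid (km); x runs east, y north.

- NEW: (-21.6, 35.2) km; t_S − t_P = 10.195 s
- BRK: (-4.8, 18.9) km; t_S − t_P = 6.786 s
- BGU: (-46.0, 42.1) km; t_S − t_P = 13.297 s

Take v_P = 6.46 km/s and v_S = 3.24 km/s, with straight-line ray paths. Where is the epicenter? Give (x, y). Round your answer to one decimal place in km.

Distance from S−P lag: d = Δt · v_P v_S / (v_P − v_S) = Δt · (6.46·3.24)/(6.46−3.24) ≈ 6.5001·Δt.
So d_NEW = 66.27, d_BRK = 44.11, d_BGU = 86.43 km.
Circle about each station: (x + 21.6)² + (y − 35.2)² = 66.27²; (x + 4.8)² + (y − 18.9)² = 44.11²; (x + 46.0)² + (y − 42.1)² = 86.43².
Subtracting the NEW equation from the BRK and BGU equations removes the quadratic terms:
33.6 x − 32.6 y = 1120.67
-48.8 x + 13.8 y = -895.62
Solving the 2×2 system: x ≈ 12.2, y ≈ -21.8 km.

12.2 km east, -21.8 km north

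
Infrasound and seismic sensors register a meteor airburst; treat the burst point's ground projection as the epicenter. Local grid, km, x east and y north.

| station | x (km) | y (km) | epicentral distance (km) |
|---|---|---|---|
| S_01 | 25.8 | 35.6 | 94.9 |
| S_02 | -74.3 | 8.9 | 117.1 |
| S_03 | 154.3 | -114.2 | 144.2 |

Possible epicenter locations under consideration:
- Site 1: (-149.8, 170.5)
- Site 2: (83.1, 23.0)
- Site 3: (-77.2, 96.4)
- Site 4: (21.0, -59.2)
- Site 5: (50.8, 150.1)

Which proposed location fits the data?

For each candidate, compare |candidate − station| to the reported distance:
Site 1: residuals S_01 126.5, S_02 61.3, S_03 272.4 → max 272.4 km
Site 2: residuals S_01 36.2, S_02 40.9, S_03 10.4 → max 40.9 km
Site 3: residuals S_01 24.7, S_02 29.6, S_03 168.8 → max 168.8 km
Site 4: residuals S_01 0.0, S_02 0.0, S_03 0.0 → max 0.0 km
Site 5: residuals S_01 22.3, S_02 71.5, S_03 139.6 → max 139.6 km
Only Site 4 has all residuals ≈ 0.

Site 4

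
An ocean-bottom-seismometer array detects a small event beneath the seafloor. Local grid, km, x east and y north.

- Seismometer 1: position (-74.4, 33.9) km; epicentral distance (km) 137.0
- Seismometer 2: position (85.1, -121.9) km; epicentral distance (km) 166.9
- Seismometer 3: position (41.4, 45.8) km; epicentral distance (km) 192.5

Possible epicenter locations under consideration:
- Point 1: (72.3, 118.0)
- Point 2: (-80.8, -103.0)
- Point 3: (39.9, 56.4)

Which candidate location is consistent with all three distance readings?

Point 2

For each candidate, compare |candidate − station| to the reported distance:
Point 1: residuals Seismometer 1 32.1, Seismometer 2 73.3, Seismometer 3 114.0 → max 114.0 km
Point 2: residuals Seismometer 1 0.0, Seismometer 2 0.1, Seismometer 3 0.0 → max 0.1 km
Point 3: residuals Seismometer 1 20.5, Seismometer 2 17.0, Seismometer 3 181.8 → max 181.8 km
Only Point 2 has all residuals ≈ 0.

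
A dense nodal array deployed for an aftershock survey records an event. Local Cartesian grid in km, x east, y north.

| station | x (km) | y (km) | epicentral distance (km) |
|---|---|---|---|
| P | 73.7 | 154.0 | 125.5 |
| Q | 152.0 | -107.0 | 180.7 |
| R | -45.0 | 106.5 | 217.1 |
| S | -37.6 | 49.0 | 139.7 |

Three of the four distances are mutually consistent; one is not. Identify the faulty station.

Solve using three stations at a time. Using P, Q, R (subtract circle equations pairwise → linear system) gives (x, y) ≈ (169.5, 72.9).
Distances from that point to each station vs reported:
  P: calculated 125.5 vs reported 125.5 → residual 0.0 km
  Q: calculated 180.7 vs reported 180.7 → residual 0.0 km
  R: calculated 217.1 vs reported 217.1 → residual 0.0 km
  S: calculated 208.5 vs reported 139.7 → residual 68.8 km
P, Q, R are mutually consistent (residuals ≈ 0); S is off by 68.8 km.

S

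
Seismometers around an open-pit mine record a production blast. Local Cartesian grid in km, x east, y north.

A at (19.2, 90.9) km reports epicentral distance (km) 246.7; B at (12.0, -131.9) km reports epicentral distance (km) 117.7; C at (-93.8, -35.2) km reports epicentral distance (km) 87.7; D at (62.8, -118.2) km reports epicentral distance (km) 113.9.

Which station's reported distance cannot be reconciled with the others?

D

Solve using three stations at a time. Using A, B, C (subtract circle equations pairwise → linear system) gives (x, y) ≈ (-105.2, -122.1).
Distances from that point to each station vs reported:
  A: calculated 246.7 vs reported 246.7 → residual 0.0 km
  B: calculated 117.7 vs reported 117.7 → residual 0.0 km
  C: calculated 87.6 vs reported 87.7 → residual 0.1 km
  D: calculated 168.1 vs reported 113.9 → residual 54.2 km
A, B, C are mutually consistent (residuals ≈ 0); D is off by 54.2 km.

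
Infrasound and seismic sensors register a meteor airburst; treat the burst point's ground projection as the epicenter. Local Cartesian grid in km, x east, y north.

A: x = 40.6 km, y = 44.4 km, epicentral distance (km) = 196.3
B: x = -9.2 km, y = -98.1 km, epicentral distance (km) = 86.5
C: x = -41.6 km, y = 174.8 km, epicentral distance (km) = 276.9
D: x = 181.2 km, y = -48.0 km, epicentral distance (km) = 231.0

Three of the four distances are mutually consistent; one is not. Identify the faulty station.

Solve using three stations at a time. Using A, B, C (subtract circle equations pairwise → linear system) gives (x, y) ≈ (-95.9, -96.8).
Distances from that point to each station vs reported:
  A: calculated 196.4 vs reported 196.3 → residual 0.1 km
  B: calculated 86.7 vs reported 86.5 → residual 0.2 km
  C: calculated 277.0 vs reported 276.9 → residual 0.1 km
  D: calculated 281.4 vs reported 231.0 → residual 50.4 km
A, B, C are mutually consistent (residuals ≈ 0); D is off by 50.4 km.

D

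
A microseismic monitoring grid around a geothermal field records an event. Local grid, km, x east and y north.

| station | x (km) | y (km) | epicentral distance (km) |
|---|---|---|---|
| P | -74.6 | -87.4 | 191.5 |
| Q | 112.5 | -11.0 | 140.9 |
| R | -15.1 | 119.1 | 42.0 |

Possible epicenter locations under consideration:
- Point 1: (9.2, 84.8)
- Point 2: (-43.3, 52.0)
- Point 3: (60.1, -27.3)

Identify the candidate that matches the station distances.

For each candidate, compare |candidate − station| to the reported distance:
Point 1: residuals P 0.0, Q 0.0, R 0.0 → max 0.0 km
Point 2: residuals P 48.6, Q 27.2, R 30.8 → max 48.6 km
Point 3: residuals P 44.0, Q 86.0, R 122.6 → max 122.6 km
Only Point 1 has all residuals ≈ 0.

Point 1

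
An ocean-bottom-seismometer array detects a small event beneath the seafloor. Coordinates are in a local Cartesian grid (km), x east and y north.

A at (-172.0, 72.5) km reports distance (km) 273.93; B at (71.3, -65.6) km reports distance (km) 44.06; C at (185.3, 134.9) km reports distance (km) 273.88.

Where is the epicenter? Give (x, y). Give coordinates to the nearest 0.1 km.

Circle about each station: (x + 172.0)² + (y − 72.5)² = 273.93²; (x − 71.3)² + (y + 65.6)² = 44.06²; (x − 185.3)² + (y − 134.9)² = 273.88².
Subtracting pairs of circle equations eliminates x²+y² and gives linear equations (the radical axes):
486.6 x − 276.2 y = 47643.16
714.6 x + 124.8 y = 17721.24
Solving the 2×2 system: x ≈ 42.0, y ≈ -98.5 km.

x ≈ 42.0 km, y ≈ -98.5 km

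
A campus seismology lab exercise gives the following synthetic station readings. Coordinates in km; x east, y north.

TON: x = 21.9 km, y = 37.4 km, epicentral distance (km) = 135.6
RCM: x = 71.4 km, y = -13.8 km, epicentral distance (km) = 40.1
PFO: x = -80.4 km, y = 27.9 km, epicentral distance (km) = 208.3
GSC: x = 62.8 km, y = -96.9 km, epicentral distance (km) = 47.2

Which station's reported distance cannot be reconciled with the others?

RCM

Solve using three stations at a time. Using TON, PFO, GSC (subtract circle equations pairwise → linear system) gives (x, y) ≈ (102.6, -71.6).
Distances from that point to each station vs reported:
  TON: calculated 135.6 vs reported 135.6 → residual 0.0 km
  RCM: calculated 65.7 vs reported 40.1 → residual 25.6 km
  PFO: calculated 208.3 vs reported 208.3 → residual 0.0 km
  GSC: calculated 47.2 vs reported 47.2 → residual 0.0 km
TON, PFO, GSC are mutually consistent (residuals ≈ 0); RCM is off by 25.6 km.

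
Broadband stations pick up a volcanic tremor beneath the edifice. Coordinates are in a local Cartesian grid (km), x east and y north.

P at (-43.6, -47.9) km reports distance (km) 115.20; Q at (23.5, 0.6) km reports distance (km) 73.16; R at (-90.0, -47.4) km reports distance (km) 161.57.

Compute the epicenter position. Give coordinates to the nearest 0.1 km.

Circle about each station: (x + 43.6)² + (y + 47.9)² = 115.20²; (x − 23.5)² + (y − 0.6)² = 73.16²; (x + 90.0)² + (y + 47.4)² = 161.57².
Subtracting the P equation from the Q and R equations removes the quadratic terms:
134.2 x + 97.0 y = 4275.89
-92.8 x + 1.0 y = -6682.43
Solving the 2×2 system: x ≈ 71.4, y ≈ -54.7 km.

(71.4, -54.7)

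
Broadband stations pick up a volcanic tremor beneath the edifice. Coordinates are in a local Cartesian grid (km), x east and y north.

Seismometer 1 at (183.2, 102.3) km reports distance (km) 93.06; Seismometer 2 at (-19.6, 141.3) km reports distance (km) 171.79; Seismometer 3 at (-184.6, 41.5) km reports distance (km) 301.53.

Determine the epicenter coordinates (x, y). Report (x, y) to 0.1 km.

Circle about each station: (x − 183.2)² + (y − 102.3)² = 93.06²; (x + 19.6)² + (y − 141.3)² = 171.79²; (x + 184.6)² + (y − 41.5)² = 301.53².
Subtracting pairs of circle equations eliminates x²+y² and gives linear equations (the radical axes):
-405.6 x + 78.0 y = -44529.32
-735.6 x − 121.6 y = -90488.30
Solving the 2×2 system: x ≈ 116.9, y ≈ 37.0 km.

x ≈ 116.9 km, y ≈ 37.0 km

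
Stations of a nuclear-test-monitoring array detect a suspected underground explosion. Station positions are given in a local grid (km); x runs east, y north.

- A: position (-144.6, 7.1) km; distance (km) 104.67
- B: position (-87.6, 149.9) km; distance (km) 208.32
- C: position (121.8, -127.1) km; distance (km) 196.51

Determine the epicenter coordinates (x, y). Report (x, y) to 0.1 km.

Circle about each station: (x + 144.6)² + (y − 7.1)² = 104.67²; (x + 87.6)² + (y − 149.9)² = 208.32²; (x − 121.8)² + (y + 127.1)² = 196.51².
Subtracting the A equation from the B and C equations removes the quadratic terms:
114.0 x + 285.6 y = -23257.21
532.8 x − 268.4 y = -17630.29
Solving the 2×2 system: x ≈ -61.7, y ≈ -56.8 km.

x ≈ -61.7 km, y ≈ -56.8 km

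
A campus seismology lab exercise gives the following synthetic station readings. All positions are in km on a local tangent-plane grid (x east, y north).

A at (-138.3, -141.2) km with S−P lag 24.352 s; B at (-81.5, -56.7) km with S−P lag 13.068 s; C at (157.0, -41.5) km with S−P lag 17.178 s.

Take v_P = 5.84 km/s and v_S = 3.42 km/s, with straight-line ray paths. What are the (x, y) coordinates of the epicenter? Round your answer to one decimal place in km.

17.8 km east, -14.6 km north

Distance from S−P lag: d = Δt · v_P v_S / (v_P − v_S) = Δt · (5.84·3.42)/(5.84−3.42) ≈ 8.2532·Δt.
So d_A = 200.98, d_B = 107.85, d_C = 141.77 km.
Circle about each station: (x + 138.3)² + (y + 141.2)² = 200.98²; (x + 81.5)² + (y + 56.7)² = 107.85²; (x − 157.0)² + (y + 41.5)² = 141.77².
Subtracting pairs of circle equations eliminates x²+y² and gives linear equations (the radical axes):
113.6 x + 169.0 y = -445.85
590.6 x + 199.4 y = 7601.15
Solving the 2×2 system: x ≈ 17.8, y ≈ -14.6 km.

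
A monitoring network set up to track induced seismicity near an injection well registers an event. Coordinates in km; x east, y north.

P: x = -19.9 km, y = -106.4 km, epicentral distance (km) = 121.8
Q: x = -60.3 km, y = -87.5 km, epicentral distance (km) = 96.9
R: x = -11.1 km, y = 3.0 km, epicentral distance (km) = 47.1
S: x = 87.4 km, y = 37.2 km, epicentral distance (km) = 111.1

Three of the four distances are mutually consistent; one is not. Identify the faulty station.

S

Solve using three stations at a time. Using P, Q, R (subtract circle equations pairwise → linear system) gives (x, y) ≈ (-57.8, 9.4).
Distances from that point to each station vs reported:
  P: calculated 121.8 vs reported 121.8 → residual 0.0 km
  Q: calculated 96.9 vs reported 96.9 → residual 0.0 km
  R: calculated 47.1 vs reported 47.1 → residual 0.0 km
  S: calculated 147.8 vs reported 111.1 → residual 36.7 km
P, Q, R are mutually consistent (residuals ≈ 0); S is off by 36.7 km.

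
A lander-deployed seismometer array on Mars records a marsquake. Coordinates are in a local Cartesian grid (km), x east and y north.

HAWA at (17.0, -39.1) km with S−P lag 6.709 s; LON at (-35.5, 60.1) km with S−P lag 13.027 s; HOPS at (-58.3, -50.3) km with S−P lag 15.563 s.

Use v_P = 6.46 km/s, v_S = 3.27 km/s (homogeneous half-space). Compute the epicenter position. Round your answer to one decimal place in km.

Distance from S−P lag: d = Δt · v_P v_S / (v_P − v_S) = Δt · (6.46·3.27)/(6.46−3.27) ≈ 6.6220·Δt.
So d_HAWA = 44.43, d_LON = 86.26, d_HOPS = 103.06 km.
Circle about each station: (x − 17.0)² + (y + 39.1)² = 44.43²; (x + 35.5)² + (y − 60.1)² = 86.26²; (x + 58.3)² + (y + 50.3)² = 103.06².
Subtracting the HAWA equation from the LON and HOPS equations removes the quadratic terms:
-105.0 x + 198.4 y = -2412.31
-150.6 x − 22.4 y = -4536.17
Solving the 2×2 system: x ≈ 29.6, y ≈ 3.5 km.

29.6 km east, 3.5 km north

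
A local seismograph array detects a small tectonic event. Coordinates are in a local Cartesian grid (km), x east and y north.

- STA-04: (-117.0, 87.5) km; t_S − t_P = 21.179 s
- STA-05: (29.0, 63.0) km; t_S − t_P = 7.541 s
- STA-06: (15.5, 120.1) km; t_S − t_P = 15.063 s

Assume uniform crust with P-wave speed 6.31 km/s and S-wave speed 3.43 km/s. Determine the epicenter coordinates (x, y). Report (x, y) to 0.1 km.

x ≈ 20.3 km, y ≈ 7.0 km

Distance from S−P lag: d = Δt · v_P v_S / (v_P − v_S) = Δt · (6.31·3.43)/(6.31−3.43) ≈ 7.5150·Δt.
So d_STA-04 = 159.16, d_STA-05 = 56.67, d_STA-06 = 113.20 km.
Circle about each station: (x + 117.0)² + (y − 87.5)² = 159.16²; (x − 29.0)² + (y − 63.0)² = 56.67²; (x − 15.5)² + (y − 120.1)² = 113.20².
Subtracting pairs of circle equations eliminates x²+y² and gives linear equations (the radical axes):
292.0 x − 49.0 y = 5585.17
265.0 x + 65.2 y = 5836.68
Solving the 2×2 system: x ≈ 20.3, y ≈ 7.0 km.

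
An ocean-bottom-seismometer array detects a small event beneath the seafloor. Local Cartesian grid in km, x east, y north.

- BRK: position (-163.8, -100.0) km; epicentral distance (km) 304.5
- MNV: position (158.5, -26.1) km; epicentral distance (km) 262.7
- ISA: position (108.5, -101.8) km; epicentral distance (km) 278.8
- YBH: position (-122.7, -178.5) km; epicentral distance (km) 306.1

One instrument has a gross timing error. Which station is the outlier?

Solve using three stations at a time. Using MNV, ISA, YBH (subtract circle equations pairwise → linear system) gives (x, y) ≈ (-59.2, 120.9).
Distances from that point to each station vs reported:
  BRK: calculated 244.4 vs reported 304.5 → residual 60.1 km
  MNV: calculated 262.7 vs reported 262.7 → residual 0.0 km
  ISA: calculated 278.8 vs reported 278.8 → residual 0.0 km
  YBH: calculated 306.1 vs reported 306.1 → residual 0.0 km
MNV, ISA, YBH are mutually consistent (residuals ≈ 0); BRK is off by 60.1 km.

BRK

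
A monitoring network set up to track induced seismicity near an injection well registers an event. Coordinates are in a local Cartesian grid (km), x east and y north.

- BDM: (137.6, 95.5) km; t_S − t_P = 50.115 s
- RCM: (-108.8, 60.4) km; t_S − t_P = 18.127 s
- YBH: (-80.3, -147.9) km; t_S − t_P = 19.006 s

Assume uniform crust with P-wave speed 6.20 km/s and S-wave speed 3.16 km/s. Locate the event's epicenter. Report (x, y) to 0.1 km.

Distance from S−P lag: d = Δt · v_P v_S / (v_P − v_S) = Δt · (6.20·3.16)/(6.20−3.16) ≈ 6.4447·Δt.
So d_BDM = 322.98, d_RCM = 116.82, d_YBH = 122.49 km.
Circle about each station: (x − 137.6)² + (y − 95.5)² = 322.98²; (x + 108.8)² + (y − 60.4)² = 116.82²; (x + 80.3)² + (y + 147.9)² = 122.49².
Subtracting pairs of circle equations eliminates x²+y² and gives linear equations (the radical axes):
-492.8 x − 70.2 y = 78100.76
-435.8 x − 486.8 y = 89580.77
Solving the 2×2 system: x ≈ -151.6, y ≈ -48.3 km.
Check against BDM (with the unrounded x, y): √((x − 137.6)²+(y − 95.5)²) = 322.98 ≈ 322.98 km. ✓

-151.6 km east, -48.3 km north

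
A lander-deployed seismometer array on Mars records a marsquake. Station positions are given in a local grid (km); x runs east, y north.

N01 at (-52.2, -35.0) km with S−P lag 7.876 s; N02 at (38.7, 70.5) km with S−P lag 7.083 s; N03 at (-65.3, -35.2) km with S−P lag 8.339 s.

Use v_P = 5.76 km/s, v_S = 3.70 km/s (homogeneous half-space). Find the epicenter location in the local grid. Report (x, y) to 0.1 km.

(-29.3, 43.2)

Distance from S−P lag: d = Δt · v_P v_S / (v_P − v_S) = Δt · (5.76·3.70)/(5.76−3.70) ≈ 10.3456·Δt.
So d_N01 = 81.48, d_N02 = 73.28, d_N03 = 86.27 km.
Circle about each station: (x + 52.2)² + (y + 35.0)² = 81.48²; (x − 38.7)² + (y − 70.5)² = 73.28²; (x + 65.3)² + (y + 35.2)² = 86.27².
Subtracting the N01 equation from the N02 and N03 equations removes the quadratic terms:
181.8 x + 211.0 y = 3787.13
-26.2 x − 0.4 y = 749.77
Solving the 2×2 system: x ≈ -29.3, y ≈ 43.2 km.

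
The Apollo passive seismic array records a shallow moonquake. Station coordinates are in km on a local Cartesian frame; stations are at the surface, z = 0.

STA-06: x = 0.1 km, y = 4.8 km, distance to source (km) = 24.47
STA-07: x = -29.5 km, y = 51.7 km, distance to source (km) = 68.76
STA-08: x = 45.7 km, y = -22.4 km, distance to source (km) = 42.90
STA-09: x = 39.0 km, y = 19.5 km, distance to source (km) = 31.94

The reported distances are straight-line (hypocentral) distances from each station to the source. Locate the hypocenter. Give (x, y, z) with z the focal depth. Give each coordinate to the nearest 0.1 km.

(17.1, 4.3, 17.6)

Each station gives a sphere (x−x_i)² + (y−y_i)² + z² = d_i² (stations at z=0).
Subtracting the STA-06 sphere from STA-07 and STA-08: z² cancels, leaving linear equations in x and y:
-59.2 x + 93.8 y = -609.07
91.2 x − 54.4 y = 1325.57
Solving: x ≈ 17.099, y ≈ 4.298 km (keep extra digits for the depth step; rounded: 17.1, 4.3).
Then from the STA-06 sphere: z² = 24.47² − (x − 0.1)² − (y − 4.8)² with x = 17.099, y = 4.298, so z ≈ 17.594 ≈ 17.6 km.
Check against STA-09 (with the unrounded solution): distance 31.94 ≈ 31.94 km. ✓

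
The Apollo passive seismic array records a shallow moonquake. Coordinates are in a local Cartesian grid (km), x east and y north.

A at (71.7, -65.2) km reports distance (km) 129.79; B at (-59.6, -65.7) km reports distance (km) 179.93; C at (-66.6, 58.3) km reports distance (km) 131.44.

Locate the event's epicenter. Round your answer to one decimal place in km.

x ≈ 64.7 km, y ≈ 64.4 km

Circle about each station: (x − 71.7)² + (y + 65.2)² = 129.79²; (x + 59.6)² + (y + 65.7)² = 179.93²; (x + 66.6)² + (y − 58.3)² = 131.44².
Subtracting pairs of circle equations eliminates x²+y² and gives linear equations (the radical axes):
-262.6 x − 1.0 y = -17052.64
-276.6 x + 247.0 y = -1988.51
Solving the 2×2 system: x ≈ 64.7, y ≈ 64.4 km.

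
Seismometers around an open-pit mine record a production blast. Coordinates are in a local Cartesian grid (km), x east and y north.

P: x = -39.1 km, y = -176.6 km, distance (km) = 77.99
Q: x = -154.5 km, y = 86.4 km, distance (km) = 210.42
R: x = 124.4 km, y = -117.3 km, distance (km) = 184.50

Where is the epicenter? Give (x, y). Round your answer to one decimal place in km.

(-59.4, -101.3)

Circle about each station: (x + 39.1)² + (y + 176.6)² = 77.99²; (x + 154.5)² + (y − 86.4)² = 210.42²; (x − 124.4)² + (y + 117.3)² = 184.50².
Subtracting the P equation from the Q and R equations removes the quadratic terms:
-230.8 x + 526.0 y = -39575.30
327.0 x + 118.6 y = -31439.53
Solving the 2×2 system: x ≈ -59.4, y ≈ -101.3 km.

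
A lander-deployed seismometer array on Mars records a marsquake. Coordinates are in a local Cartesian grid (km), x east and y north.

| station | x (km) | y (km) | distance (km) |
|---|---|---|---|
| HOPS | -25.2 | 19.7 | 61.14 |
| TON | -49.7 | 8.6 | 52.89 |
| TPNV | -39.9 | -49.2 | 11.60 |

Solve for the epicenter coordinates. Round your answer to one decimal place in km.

Circle about each station: (x + 25.2)² + (y − 19.7)² = 61.14²; (x + 49.7)² + (y − 8.6)² = 52.89²; (x + 39.9)² + (y + 49.2)² = 11.60².
Subtracting pairs of circle equations eliminates x²+y² and gives linear equations (the radical axes):
-49.0 x − 22.2 y = 2461.67
-29.4 x − 137.8 y = 6593.06
Solving the 2×2 system: x ≈ -31.6, y ≈ -41.1 km.
Check against HOPS (with the unrounded x, y): √((x + 25.2)²+(y − 19.7)²) = 61.14 ≈ 61.14 km. ✓

-31.6 km east, -41.1 km north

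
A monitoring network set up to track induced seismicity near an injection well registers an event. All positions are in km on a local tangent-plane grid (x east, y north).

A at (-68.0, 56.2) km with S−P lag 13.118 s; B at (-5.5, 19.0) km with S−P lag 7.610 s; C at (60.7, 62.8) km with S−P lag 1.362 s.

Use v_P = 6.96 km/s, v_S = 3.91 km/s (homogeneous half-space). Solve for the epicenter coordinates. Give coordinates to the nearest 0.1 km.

(49.0, 59.5)

Distance from S−P lag: d = Δt · v_P v_S / (v_P − v_S) = Δt · (6.96·3.91)/(6.96−3.91) ≈ 8.9225·Δt.
So d_A = 117.05, d_B = 67.90, d_C = 12.15 km.
Circle about each station: (x + 68.0)² + (y − 56.2)² = 117.05²; (x + 5.5)² + (y − 19.0)² = 67.90²; (x − 60.7)² + (y − 62.8)² = 12.15².
Subtracting the A equation from the B and C equations removes the quadratic terms:
125.0 x − 74.4 y = 1699.10
257.4 x + 13.2 y = 13398.97
Solving the 2×2 system: x ≈ 49.0, y ≈ 59.5 km.
Check against A (with the unrounded x, y): √((x + 68.0)²+(y − 56.2)²) = 117.05 ≈ 117.05 km. ✓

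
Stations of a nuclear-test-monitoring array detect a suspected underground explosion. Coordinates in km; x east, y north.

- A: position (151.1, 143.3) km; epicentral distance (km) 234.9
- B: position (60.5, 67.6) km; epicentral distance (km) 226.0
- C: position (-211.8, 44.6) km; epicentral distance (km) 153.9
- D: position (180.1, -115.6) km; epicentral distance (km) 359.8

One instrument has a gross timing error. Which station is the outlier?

Solve using three stations at a time. Using A, C, D (subtract circle equations pairwise → linear system) gives (x, y) ≈ (-83.4, 129.4).
Distances from that point to each station vs reported:
  A: calculated 234.9 vs reported 234.9 → residual 0.0 km
  B: calculated 156.6 vs reported 226.0 → residual 69.4 km
  C: calculated 153.9 vs reported 153.9 → residual 0.0 km
  D: calculated 359.8 vs reported 359.8 → residual 0.0 km
A, C, D are mutually consistent (residuals ≈ 0); B is off by 69.4 km.

B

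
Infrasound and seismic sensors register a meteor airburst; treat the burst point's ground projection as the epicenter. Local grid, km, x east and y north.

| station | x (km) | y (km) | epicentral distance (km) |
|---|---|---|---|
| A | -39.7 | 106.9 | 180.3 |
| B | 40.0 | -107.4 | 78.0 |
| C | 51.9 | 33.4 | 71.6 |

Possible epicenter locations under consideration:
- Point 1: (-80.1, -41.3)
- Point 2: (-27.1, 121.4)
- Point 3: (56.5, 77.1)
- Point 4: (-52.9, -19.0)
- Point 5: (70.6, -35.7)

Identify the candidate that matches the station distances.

For each candidate, compare |candidate − station| to the reported distance:
Point 1: residuals A 26.7, B 59.1, C 80.1 → max 80.1 km
Point 2: residuals A 161.1, B 160.4, C 46.7 → max 161.1 km
Point 3: residuals A 79.6, B 107.2, C 27.7 → max 107.2 km
Point 4: residuals A 53.7, B 50.2, C 45.6 → max 53.7 km
Point 5: residuals A 0.0, B 0.0, C 0.0 → max 0.0 km
Only Point 5 has all residuals ≈ 0.

Point 5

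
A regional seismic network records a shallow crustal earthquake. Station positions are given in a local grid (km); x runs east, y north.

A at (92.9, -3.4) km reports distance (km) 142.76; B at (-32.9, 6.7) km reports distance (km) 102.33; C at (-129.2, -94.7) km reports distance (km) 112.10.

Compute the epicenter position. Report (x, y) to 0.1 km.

x ≈ -17.1 km, y ≈ -94.4 km

Circle about each station: (x − 92.9)² + (y + 3.4)² = 142.76²; (x + 32.9)² + (y − 6.7)² = 102.33²; (x + 129.2)² + (y + 94.7)² = 112.10².
Subtracting the A equation from the B and C equations removes the quadratic terms:
-251.6 x + 20.2 y = 2394.32
-444.2 x − 182.6 y = 24832.77
Solving the 2×2 system: x ≈ -17.1, y ≈ -94.4 km.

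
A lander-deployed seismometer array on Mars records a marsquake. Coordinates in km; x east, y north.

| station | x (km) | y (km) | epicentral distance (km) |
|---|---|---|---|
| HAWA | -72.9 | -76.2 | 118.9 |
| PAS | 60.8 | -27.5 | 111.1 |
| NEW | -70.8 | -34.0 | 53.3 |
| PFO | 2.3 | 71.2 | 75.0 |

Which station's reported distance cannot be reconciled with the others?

HAWA

Solve using three stations at a time. Using PAS, NEW, PFO (subtract circle equations pairwise → linear system) gives (x, y) ≈ (-43.2, 11.6).
Distances from that point to each station vs reported:
  HAWA: calculated 92.7 vs reported 118.9 → residual 26.2 km
  PAS: calculated 111.1 vs reported 111.1 → residual 0.0 km
  NEW: calculated 53.3 vs reported 53.3 → residual 0.0 km
  PFO: calculated 75.0 vs reported 75.0 → residual 0.0 km
PAS, NEW, PFO are mutually consistent (residuals ≈ 0); HAWA is off by 26.2 km.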